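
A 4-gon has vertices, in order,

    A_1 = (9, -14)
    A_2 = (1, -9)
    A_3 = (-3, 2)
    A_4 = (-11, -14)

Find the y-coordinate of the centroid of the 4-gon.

-1723/189

Apply Gauss's area formula. First the cross-terms c_i = x_i·y_{i+1} − x_{i+1}·y_i:
  -67, -25, 64, 280  ⇒  2A = 252, A = 126.
Then Σ (y_i + y_{i+1})·c_i = -6892, so ȳ = -6892 / (6·126) = -1723/189.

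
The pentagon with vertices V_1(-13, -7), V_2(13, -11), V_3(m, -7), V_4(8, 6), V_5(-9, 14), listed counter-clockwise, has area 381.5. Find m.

Write out the shoelace sum; only the two edges meeting at V_3 involve m:
2·Area = [(13·(-7) − m·(-11)) + (m·6 − 8·(-7))] + 645
       = 17·m + 610 = 763
⇒ m = 9.

9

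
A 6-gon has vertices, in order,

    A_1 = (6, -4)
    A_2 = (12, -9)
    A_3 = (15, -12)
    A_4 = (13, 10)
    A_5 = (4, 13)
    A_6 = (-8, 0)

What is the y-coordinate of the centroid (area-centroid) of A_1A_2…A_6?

641/278

Apply Gauss's area formula. First the cross-terms c_i = x_i·y_{i+1} − x_{i+1}·y_i:
  -6, -9, 306, 129, 104, 32  ⇒  2A = 556, A = 278.
Then Σ (y_i + y_{i+1})·c_i = 3846, so ȳ = 3846 / (6·278) = 641/278.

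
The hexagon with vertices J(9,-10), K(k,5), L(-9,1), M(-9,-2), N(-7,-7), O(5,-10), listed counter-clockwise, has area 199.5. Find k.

8

Write out the shoelace sum; only the two edges meeting at K involve k:
2·Area = [(9·5 − k·(-10)) + (k·1 − (-9)·5)] + 221
       = 11·k + 311 = 399
⇒ k = 8.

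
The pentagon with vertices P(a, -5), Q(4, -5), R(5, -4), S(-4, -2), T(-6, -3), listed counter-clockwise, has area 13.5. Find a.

3

Write out the shoelace sum; only the two edges meeting at P involve a:
2·Area = [((-6)·(-5) − a·(-3)) + (a·(-5) − 4·(-5))] + -17
       = -2·a + 33 = 27
⇒ a = 3.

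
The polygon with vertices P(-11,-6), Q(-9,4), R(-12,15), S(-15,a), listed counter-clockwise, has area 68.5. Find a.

The doubled signed area Σ (x_i y_{i+1} − x_{i+1} y_i) is linear in a.
With a=0 it equals 130; the coefficient of a is -1 (from the two edges through S).
So -1·a + 130 = 2·68.5 = 137 ⇒ a = -7.

-7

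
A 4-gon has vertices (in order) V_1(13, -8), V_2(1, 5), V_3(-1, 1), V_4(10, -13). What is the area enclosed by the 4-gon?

85.5

Σ = (73) + (6) + (3) + (89) = 171
Area = |Σ|/2 = 85.5.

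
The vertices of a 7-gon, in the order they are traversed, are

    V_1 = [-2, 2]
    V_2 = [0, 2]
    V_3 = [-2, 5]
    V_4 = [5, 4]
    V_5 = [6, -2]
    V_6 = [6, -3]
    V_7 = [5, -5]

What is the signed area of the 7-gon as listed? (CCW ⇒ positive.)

Σ = (-4) + (4) + (-33) + (-34) + (-6) + (-15) + (0) = -88
Signed area = Σ/2 = -44 (negative ⇒ clockwise traversal).

-44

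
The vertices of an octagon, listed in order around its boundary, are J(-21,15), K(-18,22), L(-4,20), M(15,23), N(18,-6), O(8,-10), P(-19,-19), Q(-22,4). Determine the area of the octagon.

1287

J→K: (-21)(22) − (-18)(15) = -192
K→L: (-18)(20) − (-4)(22) = -272
L→M: (-4)(23) − (15)(20) = -392
M→N: (15)(-6) − (18)(23) = -504
N→O: (18)(-10) − (8)(-6) = -132
O→P: (8)(-19) − (-19)(-10) = -342
P→Q: (-19)(4) − (-22)(-19) = -494
Q→J: (-22)(15) − (-21)(4) = -246
Σ = -2574
Area = |Σ|/2 = 1287.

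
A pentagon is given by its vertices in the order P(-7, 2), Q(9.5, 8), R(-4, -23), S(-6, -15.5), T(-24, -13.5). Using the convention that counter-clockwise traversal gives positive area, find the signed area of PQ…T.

-385.5

Apply the surveyor's formula: 2A = Σ (x_i·y_{i+1} − x_{i+1}·y_i), indices taken mod 5.
Σ = (-75) + (-186.5) + (-76) + (-291) + (-142.5) = -771
Signed area = Σ/2 = -385.5 (negative ⇒ clockwise traversal).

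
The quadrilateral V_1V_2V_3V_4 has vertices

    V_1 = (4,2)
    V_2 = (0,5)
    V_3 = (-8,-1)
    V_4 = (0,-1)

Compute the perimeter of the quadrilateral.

|V_1V_2| = √((-4)² + (3)²) = √25 = 5
|V_2V_3| = √((-8)² + (-6)²) = √100 = 10
|V_3V_4| = √((8)² + (0)²) = √64 = 8
|V_4V_1| = √((4)² + (3)²) = √25 = 5
Perimeter = 5 + 10 + 8 + 5 = 28.

28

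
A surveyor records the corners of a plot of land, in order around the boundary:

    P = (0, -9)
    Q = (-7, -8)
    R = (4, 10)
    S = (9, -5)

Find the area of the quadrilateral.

Cross-terms: -63, -38, -110, -81  ⇒  Σ = -292
Area = |Σ|/2 = 146.

146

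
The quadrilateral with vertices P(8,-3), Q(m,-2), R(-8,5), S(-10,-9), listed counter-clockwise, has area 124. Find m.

7

Write out the shoelace sum; only the two edges meeting at Q involve m:
2·Area = [(8·(-2) − m·(-3)) + (m·5 − (-8)·(-2))] + 224
       = 8·m + 192 = 248
⇒ m = 7.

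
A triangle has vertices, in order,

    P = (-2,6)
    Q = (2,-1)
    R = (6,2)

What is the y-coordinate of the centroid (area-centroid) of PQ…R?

Apply the shoelace formula. First the cross-terms c_i = x_i·y_{i+1} − x_{i+1}·y_i:
  -10, 10, 40  ⇒  2A = 40, A = 20.
Then Σ (y_i + y_{i+1})·c_i = 280, so ȳ = 280 / (6·20) = 7/3.

7/3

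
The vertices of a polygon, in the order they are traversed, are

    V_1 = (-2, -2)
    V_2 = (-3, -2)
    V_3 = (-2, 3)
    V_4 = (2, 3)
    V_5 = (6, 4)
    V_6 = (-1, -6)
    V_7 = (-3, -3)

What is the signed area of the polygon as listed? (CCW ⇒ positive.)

-42

Apply Gauss's area formula: 2A = Σ (x_i·y_{i+1} − x_{i+1}·y_i), indices taken mod 7.
Σ = (-2) + (-13) + (-12) + (-10) + (-32) + (-15) + (0) = -84
Signed area = Σ/2 = -42 (negative ⇒ clockwise traversal).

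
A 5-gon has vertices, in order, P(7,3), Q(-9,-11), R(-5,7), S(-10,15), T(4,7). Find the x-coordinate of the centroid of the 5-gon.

Apply the surveyor's formula. First the cross-terms c_i = x_i·y_{i+1} − x_{i+1}·y_i:
  -50, -118, -5, -130, -37  ⇒  2A = -340, A = -170.
Then Σ (x_i + x_{i+1})·c_i = 2200, so x̄ = 2200 / (6·(-170)) = -110/51.

-110/51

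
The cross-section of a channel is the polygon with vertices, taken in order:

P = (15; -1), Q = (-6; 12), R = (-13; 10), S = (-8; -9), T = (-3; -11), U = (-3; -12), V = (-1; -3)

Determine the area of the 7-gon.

Σ = (174) + (96) + (197) + (61) + (3) + (-3) + (46) = 574
Area = |Σ|/2 = 287.

287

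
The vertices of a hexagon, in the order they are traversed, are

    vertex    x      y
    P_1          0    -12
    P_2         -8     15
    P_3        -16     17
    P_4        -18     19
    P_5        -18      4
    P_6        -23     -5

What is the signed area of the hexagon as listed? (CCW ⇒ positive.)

369

Apply the shoelace formula: 2A = Σ (x_i·y_{i+1} − x_{i+1}·y_i), indices taken mod 6.
P_1→P_2: (0)(15) − (-8)(-12) = -96
P_2→P_3: (-8)(17) − (-16)(15) = 104
P_3→P_4: (-16)(19) − (-18)(17) = 2
P_4→P_5: (-18)(4) − (-18)(19) = 270
P_5→P_6: (-18)(-5) − (-23)(4) = 182
P_6→P_1: (-23)(-12) − (0)(-5) = 276
Σ = 738
Signed area = Σ/2 = 369 (positive ⇒ counter-clockwise traversal).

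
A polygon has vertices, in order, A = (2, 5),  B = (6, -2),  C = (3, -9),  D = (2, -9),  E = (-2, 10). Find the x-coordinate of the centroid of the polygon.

Apply the shoelace (surveyor's) formula. First the cross-terms c_i = x_i·y_{i+1} − x_{i+1}·y_i:
  -34, -48, -9, 2, -30  ⇒  2A = -119, A = -59.5.
Then Σ (x_i + x_{i+1})·c_i = -749, so x̄ = -749 / (6·(-59.5)) = 107/51.

107/51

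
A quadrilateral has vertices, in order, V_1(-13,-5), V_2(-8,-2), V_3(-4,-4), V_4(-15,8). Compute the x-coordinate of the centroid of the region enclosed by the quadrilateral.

Apply the surveyor's formula. First the cross-terms c_i = x_i·y_{i+1} − x_{i+1}·y_i:
  -14, 24, -92, 179  ⇒  2A = 97, A = 48.5.
Then Σ (x_i + x_{i+1})·c_i = -3258, so x̄ = -3258 / (6·48.5) = -1086/97.

-1086/97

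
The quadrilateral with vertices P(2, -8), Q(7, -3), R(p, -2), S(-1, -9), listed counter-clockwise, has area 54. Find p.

-8

Write out the shoelace sum; only the two edges meeting at R involve p:
2·Area = [(7·(-2) − p·(-3)) + (p·(-9) − (-1)·(-2))] + 76
       = -6·p + 60 = 108
⇒ p = -8.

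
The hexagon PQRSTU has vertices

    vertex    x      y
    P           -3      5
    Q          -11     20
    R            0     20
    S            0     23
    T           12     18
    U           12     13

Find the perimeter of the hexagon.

66

|PQ| = √((-8)² + (15)²) = √289 = 17
|QR| = √((11)² + (0)²) = √121 = 11
|RS| = √((0)² + (3)²) = √9 = 3
|ST| = √((12)² + (-5)²) = √169 = 13
|TU| = √((0)² + (-5)²) = √25 = 5
|UP| = √((-15)² + (-8)²) = √289 = 17
Perimeter = 17 + 11 + 3 + 13 + 5 + 17 = 66.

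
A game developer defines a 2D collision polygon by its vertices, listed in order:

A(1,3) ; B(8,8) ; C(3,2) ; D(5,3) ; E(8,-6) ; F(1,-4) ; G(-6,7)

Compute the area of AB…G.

73.5

Apply the surveyor's formula: 2A = Σ (x_i·y_{i+1} − x_{i+1}·y_i), indices taken mod 7.
Cross-terms: -16, -8, -1, -54, -26, -17, -25  ⇒  Σ = -147
Area = |Σ|/2 = 73.5.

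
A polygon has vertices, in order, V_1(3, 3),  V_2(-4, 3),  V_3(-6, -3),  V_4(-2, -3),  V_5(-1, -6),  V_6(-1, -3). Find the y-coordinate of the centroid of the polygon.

0

Apply Gauss's area formula. First the cross-terms c_i = x_i·y_{i+1} − x_{i+1}·y_i:
  21, 30, 12, 9, -3, 6  ⇒  2A = 75, A = 37.5.
Then Σ (y_i + y_{i+1})·c_i = 0, so ȳ = 0 / (6·37.5) = 0.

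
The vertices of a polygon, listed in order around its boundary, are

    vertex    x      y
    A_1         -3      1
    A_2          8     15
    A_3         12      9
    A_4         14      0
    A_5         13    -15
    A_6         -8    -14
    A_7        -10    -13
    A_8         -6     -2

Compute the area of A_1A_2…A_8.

452.5

Σ = (-53) + (-108) + (-126) + (-210) + (-302) + (-36) + (-58) + (-12) = -905
Area = |Σ|/2 = 452.5.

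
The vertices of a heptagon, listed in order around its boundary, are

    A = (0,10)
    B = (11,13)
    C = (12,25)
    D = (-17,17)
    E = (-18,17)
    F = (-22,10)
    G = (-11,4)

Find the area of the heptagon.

380.5

Cross-terms: -110, 119, 629, 17, 194, 22, -110  ⇒  Σ = 761
Area = |Σ|/2 = 380.5.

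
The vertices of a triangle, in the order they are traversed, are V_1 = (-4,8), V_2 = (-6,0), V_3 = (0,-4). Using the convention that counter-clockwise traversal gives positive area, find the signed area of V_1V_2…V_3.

28

Apply Gauss's area formula: 2A = Σ (x_i·y_{i+1} − x_{i+1}·y_i), indices taken mod 3.
Σ = (48) + (24) + (-16) = 56
Signed area = Σ/2 = 28 (positive ⇒ counter-clockwise traversal).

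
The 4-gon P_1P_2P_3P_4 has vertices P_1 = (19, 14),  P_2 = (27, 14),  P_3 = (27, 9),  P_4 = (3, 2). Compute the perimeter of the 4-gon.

|P_1P_2| = √((8)² + (0)²) = √64 = 8
|P_2P_3| = √((0)² + (-5)²) = √25 = 5
|P_3P_4| = √((-24)² + (-7)²) = √625 = 25
|P_4P_1| = √((16)² + (12)²) = √400 = 20
Perimeter = 8 + 5 + 25 + 20 = 58.

58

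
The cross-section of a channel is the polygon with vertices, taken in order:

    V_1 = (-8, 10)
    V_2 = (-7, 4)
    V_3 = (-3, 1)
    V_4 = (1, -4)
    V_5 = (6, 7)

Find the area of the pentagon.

Σ = (38) + (5) + (11) + (31) + (116) = 201
Area = |Σ|/2 = 100.5.

100.5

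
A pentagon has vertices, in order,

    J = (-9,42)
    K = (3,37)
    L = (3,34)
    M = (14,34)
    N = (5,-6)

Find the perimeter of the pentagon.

|JK| = √((12)² + (-5)²) = √169 = 13
|KL| = √((0)² + (-3)²) = √9 = 3
|LM| = √((11)² + (0)²) = √121 = 11
|MN| = √((-9)² + (-40)²) = √1681 = 41
|NJ| = √((-14)² + (48)²) = √2500 = 50
Perimeter = 13 + 3 + 11 + 41 + 50 = 118.

118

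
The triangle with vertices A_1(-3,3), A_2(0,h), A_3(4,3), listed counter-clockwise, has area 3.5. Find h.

2

Write out the shoelace sum; only the two edges meeting at A_2 involve h:
2·Area = [((-3)·h − 0·3) + (0·3 − 4·h)] + 21
       = -7·h + 21 = 7
⇒ h = 2.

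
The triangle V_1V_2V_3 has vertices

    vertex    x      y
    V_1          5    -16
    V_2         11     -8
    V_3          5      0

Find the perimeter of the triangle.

|V_1V_2| = √((6)² + (8)²) = √100 = 10
|V_2V_3| = √((-6)² + (8)²) = √100 = 10
|V_3V_1| = √((0)² + (-16)²) = √256 = 16
Perimeter = 10 + 10 + 16 = 36.

36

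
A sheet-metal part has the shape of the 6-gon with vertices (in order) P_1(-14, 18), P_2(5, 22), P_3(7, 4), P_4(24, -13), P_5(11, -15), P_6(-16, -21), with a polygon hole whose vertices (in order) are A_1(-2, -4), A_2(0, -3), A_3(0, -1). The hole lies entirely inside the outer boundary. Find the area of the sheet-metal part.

992.5

Outer boundary:
Apply the shoelace (surveyor's) formula: 2A = Σ (x_i·y_{i+1} − x_{i+1}·y_i), indices taken mod 6.
P_1→P_2: (-14)(22) − (5)(18) = -398
P_2→P_3: (5)(4) − (7)(22) = -134
P_3→P_4: (7)(-13) − (24)(4) = -187
P_4→P_5: (24)(-15) − (11)(-13) = -217
P_5→P_6: (11)(-21) − (-16)(-15) = -471
P_6→P_1: (-16)(18) − (-14)(-21) = -582
Σ = -1989
Area = |Σ|/2 = 994.5.
Hole:
Cross-terms: 6, 0, -2  ⇒  Σ = 4
Area = |Σ|/2 = 2.
Net area = 994.5 − 2 = 992.5.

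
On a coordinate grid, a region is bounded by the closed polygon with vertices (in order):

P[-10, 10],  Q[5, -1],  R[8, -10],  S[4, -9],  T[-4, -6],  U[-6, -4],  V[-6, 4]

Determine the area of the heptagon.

Σ = (-40) + (-42) + (-32) + (-60) + (-20) + (-48) + (-20) = -262
Area = |Σ|/2 = 131.

131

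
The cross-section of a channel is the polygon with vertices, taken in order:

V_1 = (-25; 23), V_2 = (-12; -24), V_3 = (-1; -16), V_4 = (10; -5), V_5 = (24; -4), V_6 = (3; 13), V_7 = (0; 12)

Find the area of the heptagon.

Apply Gauss's area formula: 2A = Σ (x_i·y_{i+1} − x_{i+1}·y_i), indices taken mod 7.
Σ = (876) + (168) + (165) + (80) + (324) + (36) + (300) = 1949
Area = |Σ|/2 = 974.5.

974.5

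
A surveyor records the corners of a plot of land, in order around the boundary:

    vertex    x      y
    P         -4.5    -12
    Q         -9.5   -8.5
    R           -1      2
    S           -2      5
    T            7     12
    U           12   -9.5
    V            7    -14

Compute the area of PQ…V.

Apply the surveyor's formula: 2A = Σ (x_i·y_{i+1} − x_{i+1}·y_i), indices taken mod 7.
Cross-terms: -75.75, -27.5, -1, -59, -210.5, -101.5, -147  ⇒  Σ = -622.25
Area = |Σ|/2 = 311.125.

311.125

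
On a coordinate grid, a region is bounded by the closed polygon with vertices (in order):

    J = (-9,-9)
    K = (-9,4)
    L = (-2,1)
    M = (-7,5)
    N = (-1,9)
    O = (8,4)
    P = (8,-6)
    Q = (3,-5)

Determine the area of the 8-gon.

Apply the shoelace (surveyor's) formula: 2A = Σ (x_i·y_{i+1} − x_{i+1}·y_i), indices taken mod 8.
Σ = (-117) + (-1) + (-3) + (-58) + (-76) + (-80) + (-22) + (-72) = -429
Area = |Σ|/2 = 214.5.

214.5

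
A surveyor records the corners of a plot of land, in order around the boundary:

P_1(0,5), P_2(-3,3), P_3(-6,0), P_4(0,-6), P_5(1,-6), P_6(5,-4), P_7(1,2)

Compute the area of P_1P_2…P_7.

Σ = (15) + (18) + (36) + (6) + (26) + (14) + (5) = 120
Area = |Σ|/2 = 60.

60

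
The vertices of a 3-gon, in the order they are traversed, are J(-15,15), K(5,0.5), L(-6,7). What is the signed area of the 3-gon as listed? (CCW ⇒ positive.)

-14.75

Σ = (-82.5) + (38) + (15) = -29.5
Signed area = Σ/2 = -14.75 (negative ⇒ clockwise traversal).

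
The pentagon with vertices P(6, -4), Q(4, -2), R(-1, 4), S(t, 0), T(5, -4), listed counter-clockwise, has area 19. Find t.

Write out the shoelace sum; only the two edges meeting at S involve t:
2·Area = [((-1)·0 − t·4) + (t·(-4) − 5·0)] + 22
       = -8·t + 22 = 38
⇒ t = -2.

-2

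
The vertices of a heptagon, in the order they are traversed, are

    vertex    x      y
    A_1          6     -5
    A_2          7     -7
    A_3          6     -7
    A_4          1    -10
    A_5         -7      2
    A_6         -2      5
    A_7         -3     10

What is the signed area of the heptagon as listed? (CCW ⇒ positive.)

Apply the shoelace formula: 2A = Σ (x_i·y_{i+1} − x_{i+1}·y_i), indices taken mod 7.
Cross-terms: -7, -7, -53, -68, -31, -5, -45  ⇒  Σ = -216
Signed area = Σ/2 = -108 (negative ⇒ clockwise traversal).

-108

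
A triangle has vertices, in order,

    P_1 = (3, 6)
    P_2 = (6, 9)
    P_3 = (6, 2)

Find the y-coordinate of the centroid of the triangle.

17/3

Apply Gauss's area formula. First the cross-terms c_i = x_i·y_{i+1} − x_{i+1}·y_i:
  -9, -42, 30  ⇒  2A = -21, A = -10.5.
Then Σ (y_i + y_{i+1})·c_i = -357, so ȳ = -357 / (6·(-10.5)) = 17/3.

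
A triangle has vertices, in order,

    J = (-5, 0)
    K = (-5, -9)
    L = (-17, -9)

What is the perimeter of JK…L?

|JK| = √((0)² + (-9)²) = √81 = 9
|KL| = √((-12)² + (0)²) = √144 = 12
|LJ| = √((12)² + (9)²) = √225 = 15
Perimeter = 9 + 12 + 15 = 36.

36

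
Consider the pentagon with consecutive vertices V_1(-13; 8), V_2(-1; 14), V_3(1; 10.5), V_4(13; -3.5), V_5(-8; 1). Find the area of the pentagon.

202.25

Σ = (-174) + (-24.5) + (-140) + (-15) + (-51) = -404.5
Area = |Σ|/2 = 202.25.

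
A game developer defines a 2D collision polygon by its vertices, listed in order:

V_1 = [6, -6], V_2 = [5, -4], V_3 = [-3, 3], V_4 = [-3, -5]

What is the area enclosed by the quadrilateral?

40.5

Apply Gauss's area formula: 2A = Σ (x_i·y_{i+1} − x_{i+1}·y_i), indices taken mod 4.
Σ = (6) + (3) + (24) + (48) = 81
Area = |Σ|/2 = 40.5.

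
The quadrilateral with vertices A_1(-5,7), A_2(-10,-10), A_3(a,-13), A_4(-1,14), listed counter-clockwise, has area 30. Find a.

The doubled signed area Σ (x_i y_{i+1} − x_{i+1} y_i) is linear in a.
With a=0 it equals 300; the coefficient of a is 24 (from the two edges through A_3).
So 24·a + 300 = 2·30 = 60 ⇒ a = -10.

-10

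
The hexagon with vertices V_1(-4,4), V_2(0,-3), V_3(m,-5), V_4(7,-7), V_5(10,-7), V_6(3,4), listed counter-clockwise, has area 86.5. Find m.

Write out the shoelace sum; only the two edges meeting at V_3 involve m:
2·Area = [(0·(-5) − m·(-3)) + (m·(-7) − 7·(-5))] + 122
       = -4·m + 157 = 173
⇒ m = -4.

-4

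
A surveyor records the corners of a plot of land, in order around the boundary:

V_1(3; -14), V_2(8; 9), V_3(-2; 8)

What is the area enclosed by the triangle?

112.5

Apply the shoelace (surveyor's) formula: 2A = Σ (x_i·y_{i+1} − x_{i+1}·y_i), indices taken mod 3.
Σ = (139) + (82) + (4) = 225
Area = |Σ|/2 = 112.5.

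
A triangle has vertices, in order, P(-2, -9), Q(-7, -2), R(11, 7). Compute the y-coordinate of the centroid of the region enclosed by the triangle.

-4/3

Apply the surveyor's formula. First the cross-terms c_i = x_i·y_{i+1} − x_{i+1}·y_i:
  -59, -27, -85  ⇒  2A = -171, A = -85.5.
Then Σ (y_i + y_{i+1})·c_i = 684, so ȳ = 684 / (6·(-85.5)) = -4/3.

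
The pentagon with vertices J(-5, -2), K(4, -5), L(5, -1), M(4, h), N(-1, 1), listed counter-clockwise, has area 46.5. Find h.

4

Write out the shoelace sum; only the two edges meeting at M involve h:
2·Area = [(5·h − 4·(-1)) + (4·1 − (-1)·h)] + 61
       = 6·h + 69 = 93
⇒ h = 4.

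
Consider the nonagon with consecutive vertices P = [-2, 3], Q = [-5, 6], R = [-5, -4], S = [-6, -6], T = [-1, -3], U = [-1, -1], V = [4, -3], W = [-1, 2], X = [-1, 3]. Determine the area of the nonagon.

Cross-terms: 3, 50, 6, 12, -2, 7, 5, -1, 3  ⇒  Σ = 83
Area = |Σ|/2 = 41.5.

41.5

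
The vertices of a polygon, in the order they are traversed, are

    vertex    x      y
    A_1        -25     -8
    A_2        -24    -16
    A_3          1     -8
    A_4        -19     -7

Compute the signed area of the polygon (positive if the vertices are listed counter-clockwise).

Σ = (208) + (208) + (-159) + (-23) = 234
Signed area = Σ/2 = 117 (positive ⇒ counter-clockwise traversal).

117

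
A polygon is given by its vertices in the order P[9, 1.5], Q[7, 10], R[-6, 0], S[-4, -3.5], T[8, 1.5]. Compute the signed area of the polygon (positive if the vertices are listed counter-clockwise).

90.5

Apply the surveyor's formula: 2A = Σ (x_i·y_{i+1} − x_{i+1}·y_i), indices taken mod 5.
P→Q: (9)(10) − (7)(1.5) = 79.5
Q→R: (7)(0) − (-6)(10) = 60
R→S: (-6)(-3.5) − (-4)(0) = 21
S→T: (-4)(1.5) − (8)(-3.5) = 22
T→P: (8)(1.5) − (9)(1.5) = -1.5
Σ = 181
Signed area = Σ/2 = 90.5 (positive ⇒ counter-clockwise traversal).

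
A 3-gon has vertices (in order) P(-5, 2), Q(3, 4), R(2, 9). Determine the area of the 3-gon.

21

Cross-terms: -26, 19, 49  ⇒  Σ = 42
Area = |Σ|/2 = 21.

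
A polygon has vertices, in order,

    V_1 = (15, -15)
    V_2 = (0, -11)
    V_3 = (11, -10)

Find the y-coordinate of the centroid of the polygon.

-12

Apply the surveyor's formula. First the cross-terms c_i = x_i·y_{i+1} − x_{i+1}·y_i:
  -165, 121, -15  ⇒  2A = -59, A = -29.5.
Then Σ (y_i + y_{i+1})·c_i = 2124, so ȳ = 2124 / (6·(-29.5)) = -12.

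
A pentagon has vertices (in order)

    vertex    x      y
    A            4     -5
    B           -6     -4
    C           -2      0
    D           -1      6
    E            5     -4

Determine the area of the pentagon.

Apply the surveyor's formula: 2A = Σ (x_i·y_{i+1} − x_{i+1}·y_i), indices taken mod 5.
A→B: (4)(-4) − (-6)(-5) = -46
B→C: (-6)(0) − (-2)(-4) = -8
C→D: (-2)(6) − (-1)(0) = -12
D→E: (-1)(-4) − (5)(6) = -26
E→A: (5)(-5) − (4)(-4) = -9
Σ = -101
Area = |Σ|/2 = 50.5.

50.5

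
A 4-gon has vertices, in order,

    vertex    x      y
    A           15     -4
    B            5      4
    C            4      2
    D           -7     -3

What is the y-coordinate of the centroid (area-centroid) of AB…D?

Apply the surveyor's formula. First the cross-terms c_i = x_i·y_{i+1} − x_{i+1}·y_i:
  80, -6, 2, 73  ⇒  2A = 149, A = 74.5.
Then Σ (y_i + y_{i+1})·c_i = -549, so ȳ = -549 / (6·74.5) = -183/149.

-183/149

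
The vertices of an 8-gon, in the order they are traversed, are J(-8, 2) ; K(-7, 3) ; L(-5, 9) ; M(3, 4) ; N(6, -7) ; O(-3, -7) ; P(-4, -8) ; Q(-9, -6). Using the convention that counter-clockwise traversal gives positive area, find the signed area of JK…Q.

Apply Gauss's area formula: 2A = Σ (x_i·y_{i+1} − x_{i+1}·y_i), indices taken mod 8.
Σ = (-10) + (-48) + (-47) + (-45) + (-63) + (-4) + (-48) + (-66) = -331
Signed area = Σ/2 = -165.5 (negative ⇒ clockwise traversal).

-165.5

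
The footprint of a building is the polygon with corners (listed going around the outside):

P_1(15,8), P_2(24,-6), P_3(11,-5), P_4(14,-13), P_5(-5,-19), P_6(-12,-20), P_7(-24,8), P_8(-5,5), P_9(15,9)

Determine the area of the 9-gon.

829.5

Apply the surveyor's formula: 2A = Σ (x_i·y_{i+1} − x_{i+1}·y_i), indices taken mod 9.
Cross-terms: -282, -54, -73, -331, -128, -576, -80, -120, -15  ⇒  Σ = -1659
Area = |Σ|/2 = 829.5.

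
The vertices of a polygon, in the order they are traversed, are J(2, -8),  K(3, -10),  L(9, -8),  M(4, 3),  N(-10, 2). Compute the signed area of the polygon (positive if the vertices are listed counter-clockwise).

121.5

Apply the surveyor's formula: 2A = Σ (x_i·y_{i+1} − x_{i+1}·y_i), indices taken mod 5.
Cross-terms: 4, 66, 59, 38, 76  ⇒  Σ = 243
Signed area = Σ/2 = 121.5 (positive ⇒ counter-clockwise traversal).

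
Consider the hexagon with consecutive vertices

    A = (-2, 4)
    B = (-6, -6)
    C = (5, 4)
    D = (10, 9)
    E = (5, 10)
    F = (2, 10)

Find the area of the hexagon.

A→B: (-2)(-6) − (-6)(4) = 36
B→C: (-6)(4) − (5)(-6) = 6
C→D: (5)(9) − (10)(4) = 5
D→E: (10)(10) − (5)(9) = 55
E→F: (5)(10) − (2)(10) = 30
F→A: (2)(4) − (-2)(10) = 28
Σ = 160
Area = |Σ|/2 = 80.

80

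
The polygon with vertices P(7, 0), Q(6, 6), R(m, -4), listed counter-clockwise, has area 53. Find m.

-10

The doubled signed area Σ (x_i y_{i+1} − x_{i+1} y_i) is linear in m.
With m=0 it equals 46; the coefficient of m is -6 (from the two edges through R).
So -6·m + 46 = 2·53 = 106 ⇒ m = -10.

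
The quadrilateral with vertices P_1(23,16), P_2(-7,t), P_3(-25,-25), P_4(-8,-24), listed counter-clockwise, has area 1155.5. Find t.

25

The doubled signed area Σ (x_i y_{i+1} − x_{i+1} y_i) is linear in t.
With t=0 it equals 1111; the coefficient of t is 48 (from the two edges through P_2).
So 48·t + 1111 = 2·1155.5 = 2311 ⇒ t = 25.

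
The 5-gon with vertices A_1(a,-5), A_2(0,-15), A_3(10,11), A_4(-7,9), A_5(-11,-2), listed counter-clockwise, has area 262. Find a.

-3

Write out the shoelace sum; only the two edges meeting at A_1 involve a:
2·Area = [((-11)·(-5) − a·(-2)) + (a·(-15) − 0·(-5))] + 430
       = -13·a + 485 = 524
⇒ a = -3.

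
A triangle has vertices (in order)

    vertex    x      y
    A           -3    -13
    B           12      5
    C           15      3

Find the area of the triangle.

42

Apply the shoelace formula: 2A = Σ (x_i·y_{i+1} − x_{i+1}·y_i), indices taken mod 3.
Σ = (141) + (-39) + (-186) = -84
Area = |Σ|/2 = 42.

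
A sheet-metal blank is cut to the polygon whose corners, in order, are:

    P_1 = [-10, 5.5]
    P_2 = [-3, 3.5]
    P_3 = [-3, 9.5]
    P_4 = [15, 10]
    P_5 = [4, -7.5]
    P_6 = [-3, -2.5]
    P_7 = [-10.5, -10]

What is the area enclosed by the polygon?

Σ = (-18.5) + (-18) + (-172.5) + (-152.5) + (-32.5) + (3.75) + (-157.75) = -548
Area = |Σ|/2 = 274.

274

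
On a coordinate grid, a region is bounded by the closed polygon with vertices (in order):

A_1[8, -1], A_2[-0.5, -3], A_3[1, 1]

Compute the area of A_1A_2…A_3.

A_1→A_2: (8)(-3) − (-0.5)(-1) = -24.5
A_2→A_3: (-0.5)(1) − (1)(-3) = 2.5
A_3→A_1: (1)(-1) − (8)(1) = -9
Σ = -31
Area = |Σ|/2 = 15.5.

15.5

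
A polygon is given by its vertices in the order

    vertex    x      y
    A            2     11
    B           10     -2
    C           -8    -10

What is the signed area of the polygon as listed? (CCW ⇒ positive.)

-149

Apply the shoelace (surveyor's) formula: 2A = Σ (x_i·y_{i+1} − x_{i+1}·y_i), indices taken mod 3.
A→B: (2)(-2) − (10)(11) = -114
B→C: (10)(-10) − (-8)(-2) = -116
C→A: (-8)(11) − (2)(-10) = -68
Σ = -298
Signed area = Σ/2 = -149 (negative ⇒ clockwise traversal).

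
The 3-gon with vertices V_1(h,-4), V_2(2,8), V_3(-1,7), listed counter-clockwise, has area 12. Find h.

-10

The doubled signed area Σ (x_i y_{i+1} − x_{i+1} y_i) is linear in h.
With h=0 it equals 34; the coefficient of h is 1 (from the two edges through V_1).
So 1·h + 34 = 2·12 = 24 ⇒ h = -10.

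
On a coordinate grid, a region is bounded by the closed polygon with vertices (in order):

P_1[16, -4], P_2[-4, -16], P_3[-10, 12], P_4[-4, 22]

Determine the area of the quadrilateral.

Apply Gauss's area formula: 2A = Σ (x_i·y_{i+1} − x_{i+1}·y_i), indices taken mod 4.
Σ = (-272) + (-208) + (-172) + (-336) = -988
Area = |Σ|/2 = 494.

494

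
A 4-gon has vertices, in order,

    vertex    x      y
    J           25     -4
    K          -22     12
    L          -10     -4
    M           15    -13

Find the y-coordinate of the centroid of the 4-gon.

-5/3

Apply the surveyor's formula. First the cross-terms c_i = x_i·y_{i+1} − x_{i+1}·y_i:
  212, 208, 190, 265  ⇒  2A = 875, A = 437.5.
Then Σ (y_i + y_{i+1})·c_i = -4375, so ȳ = -4375 / (6·437.5) = -5/3.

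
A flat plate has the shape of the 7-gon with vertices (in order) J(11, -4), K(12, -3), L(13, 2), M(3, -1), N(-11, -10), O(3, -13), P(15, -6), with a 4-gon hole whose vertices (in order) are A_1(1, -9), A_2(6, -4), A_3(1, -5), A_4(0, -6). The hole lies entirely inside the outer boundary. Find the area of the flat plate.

Outer boundary:
Σ = (15) + (63) + (-19) + (-41) + (173) + (177) + (6) = 374
Area = |Σ|/2 = 187.
Hole:
Apply the shoelace formula: 2A = Σ (x_i·y_{i+1} − x_{i+1}·y_i), indices taken mod 4.
A_1→A_2: (1)(-4) − (6)(-9) = 50
A_2→A_3: (6)(-5) − (1)(-4) = -26
A_3→A_4: (1)(-6) − (0)(-5) = -6
A_4→A_1: (0)(-9) − (1)(-6) = 6
Σ = 24
Area = |Σ|/2 = 12.
Net area = 187 − 12 = 175.

175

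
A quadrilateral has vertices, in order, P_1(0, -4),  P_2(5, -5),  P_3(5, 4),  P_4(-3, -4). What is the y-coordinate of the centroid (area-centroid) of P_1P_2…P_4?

Apply the shoelace (surveyor's) formula. First the cross-terms c_i = x_i·y_{i+1} − x_{i+1}·y_i:
  20, 45, -8, 12  ⇒  2A = 69, A = 34.5.
Then Σ (y_i + y_{i+1})·c_i = -321, so ȳ = -321 / (6·34.5) = -107/69.

-107/69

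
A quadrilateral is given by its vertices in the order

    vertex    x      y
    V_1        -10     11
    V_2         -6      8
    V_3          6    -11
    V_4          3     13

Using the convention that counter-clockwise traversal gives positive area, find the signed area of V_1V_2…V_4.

139

Cross-terms: -14, 18, 111, 163  ⇒  Σ = 278
Signed area = Σ/2 = 139 (positive ⇒ counter-clockwise traversal).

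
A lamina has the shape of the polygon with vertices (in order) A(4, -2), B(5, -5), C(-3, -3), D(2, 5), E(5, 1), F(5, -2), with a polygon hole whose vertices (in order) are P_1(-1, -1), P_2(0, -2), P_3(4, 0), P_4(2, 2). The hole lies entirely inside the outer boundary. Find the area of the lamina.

35.5

Outer boundary:
Apply the shoelace (surveyor's) formula: 2A = Σ (x_i·y_{i+1} − x_{i+1}·y_i), indices taken mod 6.
Σ = (-10) + (-30) + (-9) + (-23) + (-15) + (-2) = -89
Area = |Σ|/2 = 44.5.
Hole:
Apply Gauss's area formula: 2A = Σ (x_i·y_{i+1} − x_{i+1}·y_i), indices taken mod 4.
Cross-terms: 2, 8, 8, 0  ⇒  Σ = 18
Area = |Σ|/2 = 9.
Net area = 44.5 − 9 = 35.5.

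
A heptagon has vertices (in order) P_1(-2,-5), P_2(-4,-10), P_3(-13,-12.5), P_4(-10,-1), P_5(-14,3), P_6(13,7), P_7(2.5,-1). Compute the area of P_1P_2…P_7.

209

Σ = (0) + (-80) + (-112) + (-44) + (-137) + (-30.5) + (-14.5) = -418
Area = |Σ|/2 = 209.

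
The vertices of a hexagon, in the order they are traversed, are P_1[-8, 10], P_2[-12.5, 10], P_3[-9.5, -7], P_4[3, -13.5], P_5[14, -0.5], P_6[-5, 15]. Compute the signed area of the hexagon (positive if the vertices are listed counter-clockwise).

420.875

Apply the shoelace (surveyor's) formula: 2A = Σ (x_i·y_{i+1} − x_{i+1}·y_i), indices taken mod 6.
Cross-terms: 45, 182.5, 149.25, 187.5, 207.5, 70  ⇒  Σ = 841.75
Signed area = Σ/2 = 420.875 (positive ⇒ counter-clockwise traversal).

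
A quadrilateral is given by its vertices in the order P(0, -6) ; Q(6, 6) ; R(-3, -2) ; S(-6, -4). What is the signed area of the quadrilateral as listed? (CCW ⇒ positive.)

39

Apply Gauss's area formula: 2A = Σ (x_i·y_{i+1} − x_{i+1}·y_i), indices taken mod 4.
P→Q: (0)(6) − (6)(-6) = 36
Q→R: (6)(-2) − (-3)(6) = 6
R→S: (-3)(-4) − (-6)(-2) = 0
S→P: (-6)(-6) − (0)(-4) = 36
Σ = 78
Signed area = Σ/2 = 39 (positive ⇒ counter-clockwise traversal).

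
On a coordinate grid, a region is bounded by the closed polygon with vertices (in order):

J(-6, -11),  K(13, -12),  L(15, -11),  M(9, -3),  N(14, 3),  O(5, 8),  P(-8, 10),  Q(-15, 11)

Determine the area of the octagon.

439.5

Apply the shoelace formula: 2A = Σ (x_i·y_{i+1} − x_{i+1}·y_i), indices taken mod 8.
Σ = (215) + (37) + (54) + (69) + (97) + (114) + (62) + (231) = 879
Area = |Σ|/2 = 439.5.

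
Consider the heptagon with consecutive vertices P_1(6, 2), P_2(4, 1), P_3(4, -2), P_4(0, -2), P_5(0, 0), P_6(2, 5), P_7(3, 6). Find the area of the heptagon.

27.5

Apply Gauss's area formula: 2A = Σ (x_i·y_{i+1} − x_{i+1}·y_i), indices taken mod 7.
Σ = (-2) + (-12) + (-8) + (0) + (0) + (-3) + (-30) = -55
Area = |Σ|/2 = 27.5.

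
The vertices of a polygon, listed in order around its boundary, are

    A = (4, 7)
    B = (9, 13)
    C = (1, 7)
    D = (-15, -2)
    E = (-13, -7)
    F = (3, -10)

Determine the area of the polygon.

216.5

Apply the shoelace formula: 2A = Σ (x_i·y_{i+1} − x_{i+1}·y_i), indices taken mod 6.
A→B: (4)(13) − (9)(7) = -11
B→C: (9)(7) − (1)(13) = 50
C→D: (1)(-2) − (-15)(7) = 103
D→E: (-15)(-7) − (-13)(-2) = 79
E→F: (-13)(-10) − (3)(-7) = 151
F→A: (3)(7) − (4)(-10) = 61
Σ = 433
Area = |Σ|/2 = 216.5.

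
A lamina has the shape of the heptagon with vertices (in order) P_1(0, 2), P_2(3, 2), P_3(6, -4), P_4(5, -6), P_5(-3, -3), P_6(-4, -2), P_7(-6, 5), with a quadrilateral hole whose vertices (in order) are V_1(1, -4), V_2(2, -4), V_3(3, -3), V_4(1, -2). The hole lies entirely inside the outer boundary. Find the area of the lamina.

62

Outer boundary:
Cross-terms: -6, -24, -16, -33, -6, -32, -12  ⇒  Σ = -129
Area = |Σ|/2 = 64.5.
Hole:
Apply Gauss's area formula: 2A = Σ (x_i·y_{i+1} − x_{i+1}·y_i), indices taken mod 4.
Cross-terms: 4, 6, -3, -2  ⇒  Σ = 5
Area = |Σ|/2 = 2.5.
Net area = 64.5 − 2.5 = 62.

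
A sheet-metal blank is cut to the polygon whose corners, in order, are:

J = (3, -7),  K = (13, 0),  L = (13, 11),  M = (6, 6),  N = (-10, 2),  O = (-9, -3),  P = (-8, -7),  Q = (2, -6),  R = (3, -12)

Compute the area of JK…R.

Apply the shoelace (surveyor's) formula: 2A = Σ (x_i·y_{i+1} − x_{i+1}·y_i), indices taken mod 9.
Σ = (91) + (143) + (12) + (72) + (48) + (39) + (62) + (-6) + (15) = 476
Area = |Σ|/2 = 238.

238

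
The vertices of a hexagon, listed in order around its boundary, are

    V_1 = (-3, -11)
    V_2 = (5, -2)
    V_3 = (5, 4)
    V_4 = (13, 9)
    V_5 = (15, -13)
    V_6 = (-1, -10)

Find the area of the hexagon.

201

Apply the shoelace (surveyor's) formula: 2A = Σ (x_i·y_{i+1} − x_{i+1}·y_i), indices taken mod 6.
Σ = (61) + (30) + (-7) + (-304) + (-163) + (-19) = -402
Area = |Σ|/2 = 201.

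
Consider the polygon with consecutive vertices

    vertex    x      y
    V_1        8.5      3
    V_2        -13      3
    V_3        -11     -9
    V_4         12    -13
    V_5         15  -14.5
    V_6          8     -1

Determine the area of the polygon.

310

Cross-terms: 64.5, 150, 251, 21, 101, 32.5  ⇒  Σ = 620
Area = |Σ|/2 = 310.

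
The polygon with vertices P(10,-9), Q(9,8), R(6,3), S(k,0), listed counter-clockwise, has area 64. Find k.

Write out the shoelace sum; only the two edges meeting at S involve k:
2·Area = [(6·0 − k·3) + (k·(-9) − 10·0)] + 140
       = -12·k + 140 = 128
⇒ k = 1.

1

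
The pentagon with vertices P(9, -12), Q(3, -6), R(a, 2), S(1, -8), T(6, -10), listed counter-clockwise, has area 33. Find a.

The doubled signed area Σ (x_i y_{i+1} − x_{i+1} y_i) is linear in a.
With a=0 it equals 42; the coefficient of a is -2 (from the two edges through R).
So -2·a + 42 = 2·33 = 66 ⇒ a = -12.

-12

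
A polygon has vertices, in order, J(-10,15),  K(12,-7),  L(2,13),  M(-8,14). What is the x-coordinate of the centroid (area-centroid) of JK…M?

Apply the surveyor's formula. First the cross-terms c_i = x_i·y_{i+1} − x_{i+1}·y_i:
  -110, 170, 132, 20  ⇒  2A = 212, A = 106.
Then Σ (x_i + x_{i+1})·c_i = 1008, so x̄ = 1008 / (6·106) = 84/53.

84/53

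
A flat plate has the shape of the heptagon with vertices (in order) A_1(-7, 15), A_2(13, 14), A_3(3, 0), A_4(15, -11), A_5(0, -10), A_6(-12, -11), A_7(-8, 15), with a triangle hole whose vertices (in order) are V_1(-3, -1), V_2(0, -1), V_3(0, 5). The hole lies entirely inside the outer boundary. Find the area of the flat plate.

Outer boundary:
Cross-terms: -293, -42, -33, -150, -120, -268, -15  ⇒  Σ = -921
Area = |Σ|/2 = 460.5.
Hole:
Cross-terms: 3, 0, 15  ⇒  Σ = 18
Area = |Σ|/2 = 9.
Net area = 460.5 − 9 = 451.5.

451.5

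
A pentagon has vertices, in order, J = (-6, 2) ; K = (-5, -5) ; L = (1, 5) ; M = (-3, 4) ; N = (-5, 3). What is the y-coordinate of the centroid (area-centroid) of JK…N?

28/29

Apply the surveyor's formula. First the cross-terms c_i = x_i·y_{i+1} − x_{i+1}·y_i:
  40, -20, 19, 11, 8  ⇒  2A = 58, A = 29.
Then Σ (y_i + y_{i+1})·c_i = 168, so ȳ = 168 / (6·29) = 28/29.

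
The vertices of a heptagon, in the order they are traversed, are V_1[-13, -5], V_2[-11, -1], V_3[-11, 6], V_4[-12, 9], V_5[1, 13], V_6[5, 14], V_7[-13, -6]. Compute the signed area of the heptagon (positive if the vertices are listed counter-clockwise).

-111.5

Σ = (-42) + (-77) + (-27) + (-165) + (-51) + (152) + (-13) = -223
Signed area = Σ/2 = -111.5 (negative ⇒ clockwise traversal).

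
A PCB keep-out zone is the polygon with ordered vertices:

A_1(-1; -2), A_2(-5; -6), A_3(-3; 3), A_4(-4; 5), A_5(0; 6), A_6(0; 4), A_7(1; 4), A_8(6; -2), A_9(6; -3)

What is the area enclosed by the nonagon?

Apply the shoelace formula: 2A = Σ (x_i·y_{i+1} − x_{i+1}·y_i), indices taken mod 9.
Σ = (-4) + (-33) + (-3) + (-24) + (0) + (-4) + (-26) + (-6) + (-15) = -115
Area = |Σ|/2 = 57.5.

57.5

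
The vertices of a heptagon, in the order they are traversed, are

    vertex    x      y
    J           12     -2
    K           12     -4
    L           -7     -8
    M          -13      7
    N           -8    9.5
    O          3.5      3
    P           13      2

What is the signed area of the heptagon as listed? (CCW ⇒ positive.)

Apply the surveyor's formula: 2A = Σ (x_i·y_{i+1} − x_{i+1}·y_i), indices taken mod 7.
Σ = (-24) + (-124) + (-153) + (-67.5) + (-57.25) + (-32) + (-50) = -507.75
Signed area = Σ/2 = -253.875 (negative ⇒ clockwise traversal).

-253.875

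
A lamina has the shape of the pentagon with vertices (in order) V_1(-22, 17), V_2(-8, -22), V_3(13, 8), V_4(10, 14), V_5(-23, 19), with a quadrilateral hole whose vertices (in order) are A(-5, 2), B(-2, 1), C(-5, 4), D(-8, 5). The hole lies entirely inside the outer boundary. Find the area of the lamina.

Outer boundary:
Apply the surveyor's formula: 2A = Σ (x_i·y_{i+1} − x_{i+1}·y_i), indices taken mod 5.
V_1→V_2: (-22)(-22) − (-8)(17) = 620
V_2→V_3: (-8)(8) − (13)(-22) = 222
V_3→V_4: (13)(14) − (10)(8) = 102
V_4→V_5: (10)(19) − (-23)(14) = 512
V_5→V_1: (-23)(17) − (-22)(19) = 27
Σ = 1483
Area = |Σ|/2 = 741.5.
Hole:
Σ = (-1) + (-3) + (7) + (9) = 12
Area = |Σ|/2 = 6.
Net area = 741.5 − 6 = 735.5.

735.5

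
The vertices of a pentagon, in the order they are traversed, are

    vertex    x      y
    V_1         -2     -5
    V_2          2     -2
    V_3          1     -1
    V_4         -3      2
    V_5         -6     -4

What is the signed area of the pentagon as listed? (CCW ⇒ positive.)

Apply Gauss's area formula: 2A = Σ (x_i·y_{i+1} − x_{i+1}·y_i), indices taken mod 5.
Σ = (14) + (0) + (-1) + (24) + (22) = 59
Signed area = Σ/2 = 29.5 (positive ⇒ counter-clockwise traversal).

29.5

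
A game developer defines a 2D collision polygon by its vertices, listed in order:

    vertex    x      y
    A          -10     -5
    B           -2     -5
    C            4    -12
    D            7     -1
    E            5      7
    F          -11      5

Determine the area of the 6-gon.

Cross-terms: 40, 44, 80, 54, 102, 105  ⇒  Σ = 425
Area = |Σ|/2 = 212.5.

212.5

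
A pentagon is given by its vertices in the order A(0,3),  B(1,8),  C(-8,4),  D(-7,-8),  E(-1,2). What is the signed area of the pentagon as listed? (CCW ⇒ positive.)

66

Apply Gauss's area formula: 2A = Σ (x_i·y_{i+1} − x_{i+1}·y_i), indices taken mod 5.
Σ = (-3) + (68) + (92) + (-22) + (-3) = 132
Signed area = Σ/2 = 66 (positive ⇒ counter-clockwise traversal).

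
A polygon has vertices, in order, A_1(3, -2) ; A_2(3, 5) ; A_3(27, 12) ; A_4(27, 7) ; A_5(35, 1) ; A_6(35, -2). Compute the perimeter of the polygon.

82

|A_1A_2| = √((0)² + (7)²) = √49 = 7
|A_2A_3| = √((24)² + (7)²) = √625 = 25
|A_3A_4| = √((0)² + (-5)²) = √25 = 5
|A_4A_5| = √((8)² + (-6)²) = √100 = 10
|A_5A_6| = √((0)² + (-3)²) = √9 = 3
|A_6A_1| = √((-32)² + (0)²) = √1024 = 32
Perimeter = 7 + 25 + 5 + 10 + 3 + 32 = 82.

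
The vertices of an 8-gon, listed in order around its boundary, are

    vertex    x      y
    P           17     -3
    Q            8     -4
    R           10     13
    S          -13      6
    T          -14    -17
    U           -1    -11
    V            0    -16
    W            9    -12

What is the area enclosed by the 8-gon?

554

Apply Gauss's area formula: 2A = Σ (x_i·y_{i+1} − x_{i+1}·y_i), indices taken mod 8.
Σ = (-44) + (144) + (229) + (305) + (137) + (16) + (144) + (177) = 1108
Area = |Σ|/2 = 554.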